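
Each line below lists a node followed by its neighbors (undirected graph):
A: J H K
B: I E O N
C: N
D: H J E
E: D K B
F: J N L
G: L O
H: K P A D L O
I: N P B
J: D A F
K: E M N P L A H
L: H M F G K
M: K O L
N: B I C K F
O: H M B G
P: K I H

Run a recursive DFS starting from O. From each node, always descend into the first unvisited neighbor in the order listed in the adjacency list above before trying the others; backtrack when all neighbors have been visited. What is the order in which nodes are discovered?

O -> H -> K -> E -> D -> J -> A -> F -> N -> B -> I -> P -> C -> L -> M -> G

Visit O
O → H
H → K
K → E
E → D
D → J
J → A
J → F
F → N
N → B
B → I
I → P
N → C
F → L
L → M
L → G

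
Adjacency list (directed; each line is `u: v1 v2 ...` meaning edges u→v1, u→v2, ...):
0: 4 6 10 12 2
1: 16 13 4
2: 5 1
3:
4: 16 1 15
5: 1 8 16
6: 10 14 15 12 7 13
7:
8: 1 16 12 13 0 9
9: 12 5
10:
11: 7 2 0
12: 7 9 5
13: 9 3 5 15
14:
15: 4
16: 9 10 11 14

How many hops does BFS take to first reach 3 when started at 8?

2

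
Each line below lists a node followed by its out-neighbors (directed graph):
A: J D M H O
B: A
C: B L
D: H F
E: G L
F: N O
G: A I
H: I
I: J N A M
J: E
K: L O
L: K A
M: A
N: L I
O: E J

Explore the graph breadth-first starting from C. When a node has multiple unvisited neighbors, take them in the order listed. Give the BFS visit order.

Visit C; enqueue B, L → queue [B, L]
Visit B; enqueue A → queue [L, A]
Visit L; enqueue K → queue [A, K]
Visit A; enqueue J, D, M, H, O → queue [K, J, D, M, H, O]
Visit K → queue [J, D, M, H, O]
Visit J; enqueue E → queue [D, M, H, O, E]
Visit D; enqueue F → queue [M, H, O, E, F]
Visit M → queue [H, O, E, F]
Visit H; enqueue I → queue [O, E, F, I]
Visit O → queue [E, F, I]
Visit E; enqueue G → queue [F, I, G]
Visit F; enqueue N → queue [I, G, N]
Visit I → queue [G, N]
Visit G → queue [N]
Visit N → queue []

C -> B -> L -> A -> K -> J -> D -> M -> H -> O -> E -> F -> I -> G -> N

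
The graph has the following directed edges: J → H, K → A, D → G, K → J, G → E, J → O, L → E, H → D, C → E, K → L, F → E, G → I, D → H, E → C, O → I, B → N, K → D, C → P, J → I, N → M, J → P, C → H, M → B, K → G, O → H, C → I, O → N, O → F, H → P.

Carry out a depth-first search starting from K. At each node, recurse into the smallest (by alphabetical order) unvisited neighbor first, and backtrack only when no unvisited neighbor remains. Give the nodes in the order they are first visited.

K A D G E C H P I J O F N M B L

Visit K
K → A
K → D
D → G
G → E
E → C
C → H
H → P
C → I
K → J
J → O
O → F
O → N
N → M
M → B
K → L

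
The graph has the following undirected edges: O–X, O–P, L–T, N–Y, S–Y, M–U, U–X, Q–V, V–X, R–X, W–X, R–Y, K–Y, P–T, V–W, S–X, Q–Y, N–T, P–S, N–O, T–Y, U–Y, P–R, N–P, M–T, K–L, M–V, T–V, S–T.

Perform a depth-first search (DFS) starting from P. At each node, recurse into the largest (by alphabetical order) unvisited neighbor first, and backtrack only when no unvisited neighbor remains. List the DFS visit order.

P → T → Y → U → X → W → V → Q → M → S → R → O → N → K → L

Visit P
P → T
T → Y
Y → U
U → X
X → W
W → V
V → Q
V → M
X → S
X → R
X → O
O → N
Y → K
K → L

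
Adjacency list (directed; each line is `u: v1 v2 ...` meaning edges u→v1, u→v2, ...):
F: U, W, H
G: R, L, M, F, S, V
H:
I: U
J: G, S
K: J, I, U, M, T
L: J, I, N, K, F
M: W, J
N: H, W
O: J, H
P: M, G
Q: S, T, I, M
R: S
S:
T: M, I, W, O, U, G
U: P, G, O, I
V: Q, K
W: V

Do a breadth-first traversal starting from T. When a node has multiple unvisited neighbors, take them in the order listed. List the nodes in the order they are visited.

Visit T; enqueue M, I, W, O, U, G → queue [M, I, W, O, U, G]
Visit M; enqueue J → queue [I, W, O, U, G, J]
Visit I → queue [W, O, U, G, J]
Visit W; enqueue V → queue [O, U, G, J, V]
Visit O; enqueue H → queue [U, G, J, V, H]
Visit U; enqueue P → queue [G, J, V, H, P]
Visit G; enqueue R, L, F, S → queue [J, V, H, P, R, L, F, S]
Visit J → queue [V, H, P, R, L, F, S]
Visit V; enqueue Q, K → queue [H, P, R, L, F, S, Q, K]
Visit H → queue [P, R, L, F, S, Q, K]
Visit P → queue [R, L, F, S, Q, K]
Visit R → queue [L, F, S, Q, K]
Visit L; enqueue N → queue [F, S, Q, K, N]
Visit F → queue [S, Q, K, N]
Visit S → queue [Q, K, N]
Visit Q → queue [K, N]
Visit K → queue [N]
Visit N → queue []

T, M, I, W, O, U, G, J, V, H, P, R, L, F, S, Q, K, N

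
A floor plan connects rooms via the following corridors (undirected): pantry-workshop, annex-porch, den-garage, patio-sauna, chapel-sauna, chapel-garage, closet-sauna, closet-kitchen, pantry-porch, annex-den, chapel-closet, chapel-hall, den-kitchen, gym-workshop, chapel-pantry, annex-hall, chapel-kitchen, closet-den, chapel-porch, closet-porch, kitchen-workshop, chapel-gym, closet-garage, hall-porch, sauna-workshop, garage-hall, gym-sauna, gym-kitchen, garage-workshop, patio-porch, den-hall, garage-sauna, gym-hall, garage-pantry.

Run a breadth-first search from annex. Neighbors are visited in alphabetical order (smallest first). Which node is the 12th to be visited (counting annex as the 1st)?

sauna

Visit annex; enqueue den, hall, porch → queue [den, hall, porch]
Visit den; enqueue closet, garage, kitchen → queue [hall, porch, closet, garage, kitchen]
Visit hall; enqueue chapel, gym → queue [porch, closet, garage, kitchen, chapel, gym]
Visit porch; enqueue pantry, patio → queue [closet, garage, kitchen, chapel, gym, pantry, patio]
Visit closet; enqueue sauna → queue [garage, kitchen, chapel, gym, pantry, patio, sauna]
Visit garage; enqueue workshop → queue [kitchen, chapel, gym, pantry, patio, sauna, workshop]
Visit kitchen → queue [chapel, gym, pantry, patio, sauna, workshop]
Visit chapel → queue [gym, pantry, patio, sauna, workshop]
Visit gym → queue [pantry, patio, sauna, workshop]
Visit pantry → queue [patio, sauna, workshop]
Visit patio → queue [sauna, workshop]
Visit sauna → queue [workshop]
Visit workshop → queue []

Visit order: annex, den, hall, porch, closet, garage, kitchen, chapel, gym, pantry, patio, sauna, workshop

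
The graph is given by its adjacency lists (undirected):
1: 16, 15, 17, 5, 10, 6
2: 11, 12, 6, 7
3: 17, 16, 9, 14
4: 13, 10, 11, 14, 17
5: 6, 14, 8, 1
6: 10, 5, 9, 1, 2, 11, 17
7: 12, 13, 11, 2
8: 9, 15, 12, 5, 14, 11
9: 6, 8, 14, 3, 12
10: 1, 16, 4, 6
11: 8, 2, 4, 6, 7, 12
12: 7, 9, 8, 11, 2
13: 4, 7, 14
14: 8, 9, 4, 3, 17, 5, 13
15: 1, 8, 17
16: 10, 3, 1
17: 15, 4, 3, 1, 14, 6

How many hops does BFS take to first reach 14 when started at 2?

Level 0: 2
Level 1: 6, 7, 11, 12
Level 2: 1, 4, 5, 8, 9, 10, 13, 17
Level 3: 3, 14, 15, 16
14 first appears at level 3.

3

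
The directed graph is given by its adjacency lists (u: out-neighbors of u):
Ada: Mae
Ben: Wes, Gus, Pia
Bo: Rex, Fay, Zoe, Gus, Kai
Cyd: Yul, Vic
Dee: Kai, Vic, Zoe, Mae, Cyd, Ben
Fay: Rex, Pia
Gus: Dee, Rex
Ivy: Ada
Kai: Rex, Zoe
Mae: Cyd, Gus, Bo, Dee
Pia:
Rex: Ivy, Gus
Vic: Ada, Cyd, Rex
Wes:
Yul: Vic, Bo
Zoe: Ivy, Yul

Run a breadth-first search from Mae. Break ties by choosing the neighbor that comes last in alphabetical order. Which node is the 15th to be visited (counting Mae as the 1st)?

Visit Mae; enqueue Gus, Dee, Cyd, Bo → queue [Gus, Dee, Cyd, Bo]
Visit Gus; enqueue Rex → queue [Dee, Cyd, Bo, Rex]
Visit Dee; enqueue Zoe, Vic, Kai, Ben → queue [Cyd, Bo, Rex, Zoe, Vic, Kai, Ben]
Visit Cyd; enqueue Yul → queue [Bo, Rex, Zoe, Vic, Kai, Ben, Yul]
Visit Bo; enqueue Fay → queue [Rex, Zoe, Vic, Kai, Ben, Yul, Fay]
Visit Rex; enqueue Ivy → queue [Zoe, Vic, Kai, Ben, Yul, Fay, Ivy]
Visit Zoe → queue [Vic, Kai, Ben, Yul, Fay, Ivy]
Visit Vic; enqueue Ada → queue [Kai, Ben, Yul, Fay, Ivy, Ada]
Visit Kai → queue [Ben, Yul, Fay, Ivy, Ada]
Visit Ben; enqueue Wes, Pia → queue [Yul, Fay, Ivy, Ada, Wes, Pia]
Visit Yul → queue [Fay, Ivy, Ada, Wes, Pia]
Visit Fay → queue [Ivy, Ada, Wes, Pia]
Visit Ivy → queue [Ada, Wes, Pia]
Visit Ada → queue [Wes, Pia]
Visit Wes → queue [Pia]
Visit Pia → queue []

Visit order: Mae, Gus, Dee, Cyd, Bo, Rex, Zoe, Vic, Kai, Ben, Yul, Fay, Ivy, Ada, Wes, Pia

Wes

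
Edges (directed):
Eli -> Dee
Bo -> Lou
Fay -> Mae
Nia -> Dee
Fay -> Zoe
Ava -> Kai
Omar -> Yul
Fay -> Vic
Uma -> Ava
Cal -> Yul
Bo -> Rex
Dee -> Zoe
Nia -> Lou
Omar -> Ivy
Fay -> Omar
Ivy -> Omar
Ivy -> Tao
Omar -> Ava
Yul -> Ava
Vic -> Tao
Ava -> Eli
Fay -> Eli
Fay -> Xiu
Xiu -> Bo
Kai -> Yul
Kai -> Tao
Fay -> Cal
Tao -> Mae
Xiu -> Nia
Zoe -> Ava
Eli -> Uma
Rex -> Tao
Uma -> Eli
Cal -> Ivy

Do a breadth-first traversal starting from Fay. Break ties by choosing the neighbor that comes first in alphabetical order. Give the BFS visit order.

Visit Fay; enqueue Cal, Eli, Mae, Omar, Vic, Xiu, Zoe → queue [Cal, Eli, Mae, Omar, Vic, Xiu, Zoe]
Visit Cal; enqueue Ivy, Yul → queue [Eli, Mae, Omar, Vic, Xiu, Zoe, Ivy, Yul]
Visit Eli; enqueue Dee, Uma → queue [Mae, Omar, Vic, Xiu, Zoe, Ivy, Yul, Dee, Uma]
Visit Mae → queue [Omar, Vic, Xiu, Zoe, Ivy, Yul, Dee, Uma]
Visit Omar; enqueue Ava → queue [Vic, Xiu, Zoe, Ivy, Yul, Dee, Uma, Ava]
Visit Vic; enqueue Tao → queue [Xiu, Zoe, Ivy, Yul, Dee, Uma, Ava, Tao]
Visit Xiu; enqueue Bo, Nia → queue [Zoe, Ivy, Yul, Dee, Uma, Ava, Tao, Bo, Nia]
Visit Zoe → queue [Ivy, Yul, Dee, Uma, Ava, Tao, Bo, Nia]
Visit Ivy → queue [Yul, Dee, Uma, Ava, Tao, Bo, Nia]
Visit Yul → queue [Dee, Uma, Ava, Tao, Bo, Nia]
Visit Dee → queue [Uma, Ava, Tao, Bo, Nia]
Visit Uma → queue [Ava, Tao, Bo, Nia]
Visit Ava; enqueue Kai → queue [Tao, Bo, Nia, Kai]
Visit Tao → queue [Bo, Nia, Kai]
Visit Bo; enqueue Lou, Rex → queue [Nia, Kai, Lou, Rex]
Visit Nia → queue [Kai, Lou, Rex]
Visit Kai → queue [Lou, Rex]
Visit Lou → queue [Rex]
Visit Rex → queue []

Fay -> Cal -> Eli -> Mae -> Omar -> Vic -> Xiu -> Zoe -> Ivy -> Yul -> Dee -> Uma -> Ava -> Tao -> Bo -> Nia -> Kai -> Lou -> Rex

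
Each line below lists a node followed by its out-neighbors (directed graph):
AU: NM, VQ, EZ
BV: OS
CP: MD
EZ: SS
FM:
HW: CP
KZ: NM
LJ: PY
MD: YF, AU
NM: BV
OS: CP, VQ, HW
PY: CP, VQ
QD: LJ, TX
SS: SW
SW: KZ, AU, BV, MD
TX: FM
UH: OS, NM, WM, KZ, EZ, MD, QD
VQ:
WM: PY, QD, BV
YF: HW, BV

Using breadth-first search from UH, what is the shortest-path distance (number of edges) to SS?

2

Level 0: UH
Level 1: EZ, KZ, MD, NM, OS, QD, WM
Level 2: AU, BV, CP, HW, LJ, PY, SS, TX, VQ, YF
Level 3: FM, SW
SS first appears at level 2.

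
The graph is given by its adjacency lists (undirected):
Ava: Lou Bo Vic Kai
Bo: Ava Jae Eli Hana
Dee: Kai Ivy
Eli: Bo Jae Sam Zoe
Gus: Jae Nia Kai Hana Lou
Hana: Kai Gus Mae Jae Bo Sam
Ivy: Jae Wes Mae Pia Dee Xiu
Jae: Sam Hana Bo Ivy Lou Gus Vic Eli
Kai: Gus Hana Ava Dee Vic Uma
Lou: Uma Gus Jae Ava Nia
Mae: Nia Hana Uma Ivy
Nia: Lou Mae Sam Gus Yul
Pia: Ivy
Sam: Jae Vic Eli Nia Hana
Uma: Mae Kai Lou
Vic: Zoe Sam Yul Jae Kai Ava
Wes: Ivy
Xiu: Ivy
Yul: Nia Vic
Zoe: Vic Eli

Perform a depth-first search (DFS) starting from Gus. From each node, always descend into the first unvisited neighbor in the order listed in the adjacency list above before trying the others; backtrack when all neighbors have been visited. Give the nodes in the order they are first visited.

Visit Gus
Gus → Jae
Jae → Sam
Sam → Vic
Vic → Zoe
Zoe → Eli
Eli → Bo
Bo → Ava
Ava → Lou
Lou → Uma
Uma → Mae
Mae → Nia
Nia → Yul
Mae → Hana
Hana → Kai
Kai → Dee
Dee → Ivy
Ivy → Wes
Ivy → Pia
Ivy → Xiu

Gus Jae Sam Vic Zoe Eli Bo Ava Lou Uma Mae Nia Yul Hana Kai Dee Ivy Wes Pia Xiu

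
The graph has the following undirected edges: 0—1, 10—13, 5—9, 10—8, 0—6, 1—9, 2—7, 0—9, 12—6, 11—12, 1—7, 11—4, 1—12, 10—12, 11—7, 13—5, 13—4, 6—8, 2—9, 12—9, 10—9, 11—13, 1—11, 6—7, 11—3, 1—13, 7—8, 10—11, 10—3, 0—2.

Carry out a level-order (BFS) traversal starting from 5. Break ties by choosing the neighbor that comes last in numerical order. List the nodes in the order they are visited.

Visit 5; enqueue 13, 9 → queue [13, 9]
Visit 13; enqueue 11, 10, 4, 1 → queue [9, 11, 10, 4, 1]
Visit 9; enqueue 12, 2, 0 → queue [11, 10, 4, 1, 12, 2, 0]
Visit 11; enqueue 7, 3 → queue [10, 4, 1, 12, 2, 0, 7, 3]
Visit 10; enqueue 8 → queue [4, 1, 12, 2, 0, 7, 3, 8]
Visit 4 → queue [1, 12, 2, 0, 7, 3, 8]
Visit 1 → queue [12, 2, 0, 7, 3, 8]
Visit 12; enqueue 6 → queue [2, 0, 7, 3, 8, 6]
Visit 2 → queue [0, 7, 3, 8, 6]
Visit 0 → queue [7, 3, 8, 6]
Visit 7 → queue [3, 8, 6]
Visit 3 → queue [8, 6]
Visit 8 → queue [6]
Visit 6 → queue []

5, 13, 9, 11, 10, 4, 1, 12, 2, 0, 7, 3, 8, 6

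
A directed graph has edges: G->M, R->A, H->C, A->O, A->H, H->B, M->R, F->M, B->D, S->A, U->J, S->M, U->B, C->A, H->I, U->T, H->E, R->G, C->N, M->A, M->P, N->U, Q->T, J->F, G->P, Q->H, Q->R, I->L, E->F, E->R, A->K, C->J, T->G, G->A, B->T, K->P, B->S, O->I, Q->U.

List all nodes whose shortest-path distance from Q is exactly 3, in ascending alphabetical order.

Level 0: Q
Level 1: H, R, T, U
Level 2: A, B, C, E, G, I, J
Level 3: D, F, K, L, M, N, O, P, S

D, F, K, L, M, N, O, P, S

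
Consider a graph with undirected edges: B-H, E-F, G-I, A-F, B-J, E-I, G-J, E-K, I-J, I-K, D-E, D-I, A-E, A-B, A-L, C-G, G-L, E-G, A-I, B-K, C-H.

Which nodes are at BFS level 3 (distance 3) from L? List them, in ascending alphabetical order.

Level 0: L
Level 1: A, G
Level 2: B, C, E, F, I, J
Level 3: D, H, K

D, H, K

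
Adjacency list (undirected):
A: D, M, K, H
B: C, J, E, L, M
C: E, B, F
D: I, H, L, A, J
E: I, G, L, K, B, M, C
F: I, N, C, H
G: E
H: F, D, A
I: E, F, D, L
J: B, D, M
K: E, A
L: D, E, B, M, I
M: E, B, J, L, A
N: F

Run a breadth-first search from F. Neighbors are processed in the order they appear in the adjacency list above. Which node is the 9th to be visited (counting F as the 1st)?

B

Visit F; enqueue I, N, C, H → queue [I, N, C, H]
Visit I; enqueue E, D, L → queue [N, C, H, E, D, L]
Visit N → queue [C, H, E, D, L]
Visit C; enqueue B → queue [H, E, D, L, B]
Visit H; enqueue A → queue [E, D, L, B, A]
Visit E; enqueue G, K, M → queue [D, L, B, A, G, K, M]
Visit D; enqueue J → queue [L, B, A, G, K, M, J]
Visit L → queue [B, A, G, K, M, J]
Visit B → queue [A, G, K, M, J]
Visit A → queue [G, K, M, J]
Visit G → queue [K, M, J]
Visit K → queue [M, J]
Visit M → queue [J]
Visit J → queue []

Visit order: F, I, N, C, H, E, D, L, B, A, G, K, M, J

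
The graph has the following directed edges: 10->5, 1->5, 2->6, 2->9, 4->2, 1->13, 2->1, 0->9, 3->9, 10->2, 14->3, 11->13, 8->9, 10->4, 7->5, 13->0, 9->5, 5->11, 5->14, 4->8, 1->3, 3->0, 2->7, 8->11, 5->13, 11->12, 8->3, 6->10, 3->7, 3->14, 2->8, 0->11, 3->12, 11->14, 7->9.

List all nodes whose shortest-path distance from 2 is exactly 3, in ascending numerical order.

Level 0: 2
Level 1: 1, 6, 7, 8, 9
Level 2: 3, 5, 10, 11, 13
Level 3: 0, 4, 12, 14

0, 4, 12, 14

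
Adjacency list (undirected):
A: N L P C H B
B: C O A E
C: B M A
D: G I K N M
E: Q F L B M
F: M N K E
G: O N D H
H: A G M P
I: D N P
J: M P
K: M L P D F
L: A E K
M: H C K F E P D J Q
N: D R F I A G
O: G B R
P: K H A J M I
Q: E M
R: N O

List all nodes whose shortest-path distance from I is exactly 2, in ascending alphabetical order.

Level 0: I
Level 1: D, N, P
Level 2: A, F, G, H, J, K, M, R
Level 3: B, C, E, L, O, Q

A, F, G, H, J, K, M, R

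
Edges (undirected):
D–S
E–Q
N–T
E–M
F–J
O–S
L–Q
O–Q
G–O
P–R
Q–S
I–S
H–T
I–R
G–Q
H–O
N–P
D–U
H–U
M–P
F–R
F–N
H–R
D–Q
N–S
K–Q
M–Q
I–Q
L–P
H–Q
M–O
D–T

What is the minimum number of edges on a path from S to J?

3

Level 0: S
Level 1: D, I, N, O, Q
Level 2: E, F, G, H, K, L, M, P, R, T, U
Level 3: J
J first appears at level 3.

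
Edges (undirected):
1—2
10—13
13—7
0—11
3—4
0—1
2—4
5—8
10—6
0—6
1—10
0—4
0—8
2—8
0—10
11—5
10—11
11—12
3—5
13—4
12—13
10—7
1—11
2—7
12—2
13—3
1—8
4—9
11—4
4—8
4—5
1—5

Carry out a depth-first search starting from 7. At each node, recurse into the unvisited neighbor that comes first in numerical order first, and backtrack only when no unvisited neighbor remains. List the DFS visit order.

Visit 7
7 → 2
2 → 1
1 → 0
0 → 4
4 → 3
3 → 5
5 → 8
5 → 11
11 → 10
10 → 6
10 → 13
13 → 12
4 → 9

7 2 1 0 4 3 5 8 11 10 6 13 12 9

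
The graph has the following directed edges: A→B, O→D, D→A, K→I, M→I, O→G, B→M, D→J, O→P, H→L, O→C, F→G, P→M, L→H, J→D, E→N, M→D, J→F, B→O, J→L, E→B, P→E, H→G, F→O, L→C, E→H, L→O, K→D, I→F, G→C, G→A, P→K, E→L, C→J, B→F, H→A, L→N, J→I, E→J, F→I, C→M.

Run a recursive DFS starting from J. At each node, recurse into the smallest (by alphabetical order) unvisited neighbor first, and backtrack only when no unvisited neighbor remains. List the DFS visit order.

J → D → A → B → F → G → C → M → I → O → P → E → H → L → N → K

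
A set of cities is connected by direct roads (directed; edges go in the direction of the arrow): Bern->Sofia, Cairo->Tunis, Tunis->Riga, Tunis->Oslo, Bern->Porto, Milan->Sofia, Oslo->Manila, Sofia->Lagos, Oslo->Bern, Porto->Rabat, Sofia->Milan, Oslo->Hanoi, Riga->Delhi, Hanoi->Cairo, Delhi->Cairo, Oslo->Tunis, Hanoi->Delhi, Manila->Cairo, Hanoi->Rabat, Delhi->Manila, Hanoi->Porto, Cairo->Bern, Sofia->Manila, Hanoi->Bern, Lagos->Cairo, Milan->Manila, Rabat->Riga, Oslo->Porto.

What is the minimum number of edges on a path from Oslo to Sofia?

2

Level 0: Oslo
Level 1: Bern, Hanoi, Manila, Porto, Tunis
Level 2: Cairo, Delhi, Rabat, Riga, Sofia
Level 3: Lagos, Milan
Sofia first appears at level 2.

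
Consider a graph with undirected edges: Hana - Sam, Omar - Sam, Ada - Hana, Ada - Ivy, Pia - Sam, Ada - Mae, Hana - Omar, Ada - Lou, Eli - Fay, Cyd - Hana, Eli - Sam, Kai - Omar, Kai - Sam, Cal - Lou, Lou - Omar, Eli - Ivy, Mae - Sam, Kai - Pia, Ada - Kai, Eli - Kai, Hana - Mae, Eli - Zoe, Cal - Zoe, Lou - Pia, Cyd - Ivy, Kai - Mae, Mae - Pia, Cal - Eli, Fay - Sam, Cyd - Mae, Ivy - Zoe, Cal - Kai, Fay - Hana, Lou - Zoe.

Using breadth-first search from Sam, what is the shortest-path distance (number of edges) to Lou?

Level 0: Sam
Level 1: Eli, Fay, Hana, Kai, Mae, Omar, Pia
Level 2: Ada, Cal, Cyd, Ivy, Lou, Zoe
Lou first appears at level 2.

2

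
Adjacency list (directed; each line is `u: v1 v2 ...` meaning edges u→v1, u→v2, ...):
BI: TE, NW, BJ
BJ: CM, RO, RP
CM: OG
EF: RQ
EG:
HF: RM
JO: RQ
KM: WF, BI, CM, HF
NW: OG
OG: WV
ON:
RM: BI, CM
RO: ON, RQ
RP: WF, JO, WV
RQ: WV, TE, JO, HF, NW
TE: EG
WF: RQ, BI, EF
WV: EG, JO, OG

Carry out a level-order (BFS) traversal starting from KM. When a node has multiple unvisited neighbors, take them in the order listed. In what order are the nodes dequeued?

KM → WF → BI → CM → HF → RQ → EF → TE → NW → BJ → OG → RM → WV → JO → EG → RO → RP → ON

Visit KM; enqueue WF, BI, CM, HF → queue [WF, BI, CM, HF]
Visit WF; enqueue RQ, EF → queue [BI, CM, HF, RQ, EF]
Visit BI; enqueue TE, NW, BJ → queue [CM, HF, RQ, EF, TE, NW, BJ]
Visit CM; enqueue OG → queue [HF, RQ, EF, TE, NW, BJ, OG]
Visit HF; enqueue RM → queue [RQ, EF, TE, NW, BJ, OG, RM]
Visit RQ; enqueue WV, JO → queue [EF, TE, NW, BJ, OG, RM, WV, JO]
Visit EF → queue [TE, NW, BJ, OG, RM, WV, JO]
Visit TE; enqueue EG → queue [NW, BJ, OG, RM, WV, JO, EG]
Visit NW → queue [BJ, OG, RM, WV, JO, EG]
Visit BJ; enqueue RO, RP → queue [OG, RM, WV, JO, EG, RO, RP]
Visit OG → queue [RM, WV, JO, EG, RO, RP]
Visit RM → queue [WV, JO, EG, RO, RP]
Visit WV → queue [JO, EG, RO, RP]
Visit JO → queue [EG, RO, RP]
Visit EG → queue [RO, RP]
Visit RO; enqueue ON → queue [RP, ON]
Visit RP → queue [ON]
Visit ON → queue []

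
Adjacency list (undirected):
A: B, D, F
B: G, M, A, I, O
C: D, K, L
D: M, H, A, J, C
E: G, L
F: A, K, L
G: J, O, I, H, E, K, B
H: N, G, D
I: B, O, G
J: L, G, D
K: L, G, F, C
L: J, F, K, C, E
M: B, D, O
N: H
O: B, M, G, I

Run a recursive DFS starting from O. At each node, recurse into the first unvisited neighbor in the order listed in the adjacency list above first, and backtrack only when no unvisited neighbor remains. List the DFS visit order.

O, B, G, J, L, F, A, D, M, H, N, C, K, E, I

Visit O
O → B
B → G
G → J
J → L
L → F
F → A
A → D
D → M
D → H
H → N
D → C
C → K
L → E
G → I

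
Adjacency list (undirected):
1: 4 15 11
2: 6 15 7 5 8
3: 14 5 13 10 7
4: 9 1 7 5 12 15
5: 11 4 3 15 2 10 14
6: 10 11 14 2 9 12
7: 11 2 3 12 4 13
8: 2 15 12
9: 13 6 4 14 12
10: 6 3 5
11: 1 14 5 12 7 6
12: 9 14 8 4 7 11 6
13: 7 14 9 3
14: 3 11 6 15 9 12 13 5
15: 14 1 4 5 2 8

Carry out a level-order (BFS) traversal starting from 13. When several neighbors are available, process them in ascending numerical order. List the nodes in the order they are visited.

Visit 13; enqueue 3, 7, 9, 14 → queue [3, 7, 9, 14]
Visit 3; enqueue 5, 10 → queue [7, 9, 14, 5, 10]
Visit 7; enqueue 2, 4, 11, 12 → queue [9, 14, 5, 10, 2, 4, 11, 12]
Visit 9; enqueue 6 → queue [14, 5, 10, 2, 4, 11, 12, 6]
Visit 14; enqueue 15 → queue [5, 10, 2, 4, 11, 12, 6, 15]
Visit 5 → queue [10, 2, 4, 11, 12, 6, 15]
Visit 10 → queue [2, 4, 11, 12, 6, 15]
Visit 2; enqueue 8 → queue [4, 11, 12, 6, 15, 8]
Visit 4; enqueue 1 → queue [11, 12, 6, 15, 8, 1]
Visit 11 → queue [12, 6, 15, 8, 1]
Visit 12 → queue [6, 15, 8, 1]
Visit 6 → queue [15, 8, 1]
Visit 15 → queue [8, 1]
Visit 8 → queue [1]
Visit 1 → queue []

13, 3, 7, 9, 14, 5, 10, 2, 4, 11, 12, 6, 15, 8, 1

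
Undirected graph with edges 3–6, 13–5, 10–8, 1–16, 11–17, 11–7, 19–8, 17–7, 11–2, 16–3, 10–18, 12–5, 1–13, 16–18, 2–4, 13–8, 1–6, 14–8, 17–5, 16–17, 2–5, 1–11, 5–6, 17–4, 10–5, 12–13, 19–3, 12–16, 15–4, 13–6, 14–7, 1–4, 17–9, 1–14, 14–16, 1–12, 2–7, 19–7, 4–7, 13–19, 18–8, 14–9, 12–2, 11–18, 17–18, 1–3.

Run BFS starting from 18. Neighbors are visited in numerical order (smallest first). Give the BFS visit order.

Visit 18; enqueue 8, 10, 11, 16, 17 → queue [8, 10, 11, 16, 17]
Visit 8; enqueue 13, 14, 19 → queue [10, 11, 16, 17, 13, 14, 19]
Visit 10; enqueue 5 → queue [11, 16, 17, 13, 14, 19, 5]
Visit 11; enqueue 1, 2, 7 → queue [16, 17, 13, 14, 19, 5, 1, 2, 7]
Visit 16; enqueue 3, 12 → queue [17, 13, 14, 19, 5, 1, 2, 7, 3, 12]
Visit 17; enqueue 4, 9 → queue [13, 14, 19, 5, 1, 2, 7, 3, 12, 4, 9]
Visit 13; enqueue 6 → queue [14, 19, 5, 1, 2, 7, 3, 12, 4, 9, 6]
Visit 14 → queue [19, 5, 1, 2, 7, 3, 12, 4, 9, 6]
Visit 19 → queue [5, 1, 2, 7, 3, 12, 4, 9, 6]
Visit 5 → queue [1, 2, 7, 3, 12, 4, 9, 6]
Visit 1 → queue [2, 7, 3, 12, 4, 9, 6]
Visit 2 → queue [7, 3, 12, 4, 9, 6]
Visit 7 → queue [3, 12, 4, 9, 6]
Visit 3 → queue [12, 4, 9, 6]
Visit 12 → queue [4, 9, 6]
Visit 4; enqueue 15 → queue [9, 6, 15]
Visit 9 → queue [6, 15]
Visit 6 → queue [15]
Visit 15 → queue []

18 → 8 → 10 → 11 → 16 → 17 → 13 → 14 → 19 → 5 → 1 → 2 → 7 → 3 → 12 → 4 → 9 → 6 → 15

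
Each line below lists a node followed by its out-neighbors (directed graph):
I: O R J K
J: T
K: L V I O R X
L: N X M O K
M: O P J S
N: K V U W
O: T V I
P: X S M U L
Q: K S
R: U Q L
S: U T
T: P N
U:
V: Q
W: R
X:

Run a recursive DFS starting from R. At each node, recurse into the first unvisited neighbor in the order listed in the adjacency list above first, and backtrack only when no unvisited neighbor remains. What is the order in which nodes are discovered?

Visit R
R → U
R → Q
Q → K
K → L
L → N
N → V
N → W
L → X
L → M
M → O
O → T
T → P
P → S
O → I
I → J

R U Q K L N V W X M O T P S I J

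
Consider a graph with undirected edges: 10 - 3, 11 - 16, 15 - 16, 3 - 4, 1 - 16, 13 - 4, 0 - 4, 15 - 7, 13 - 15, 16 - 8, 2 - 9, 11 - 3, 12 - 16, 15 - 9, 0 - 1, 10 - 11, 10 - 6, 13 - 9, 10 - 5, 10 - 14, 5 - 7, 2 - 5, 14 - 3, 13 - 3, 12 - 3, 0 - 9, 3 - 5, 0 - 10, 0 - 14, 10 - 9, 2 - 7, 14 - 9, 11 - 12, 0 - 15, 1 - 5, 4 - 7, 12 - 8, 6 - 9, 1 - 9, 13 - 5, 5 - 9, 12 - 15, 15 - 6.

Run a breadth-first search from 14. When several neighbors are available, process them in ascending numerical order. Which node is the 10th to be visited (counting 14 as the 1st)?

11

Visit 14; enqueue 0, 3, 9, 10 → queue [0, 3, 9, 10]
Visit 0; enqueue 1, 4, 15 → queue [3, 9, 10, 1, 4, 15]
Visit 3; enqueue 5, 11, 12, 13 → queue [9, 10, 1, 4, 15, 5, 11, 12, 13]
Visit 9; enqueue 2, 6 → queue [10, 1, 4, 15, 5, 11, 12, 13, 2, 6]
Visit 10 → queue [1, 4, 15, 5, 11, 12, 13, 2, 6]
Visit 1; enqueue 16 → queue [4, 15, 5, 11, 12, 13, 2, 6, 16]
Visit 4; enqueue 7 → queue [15, 5, 11, 12, 13, 2, 6, 16, 7]
Visit 15 → queue [5, 11, 12, 13, 2, 6, 16, 7]
Visit 5 → queue [11, 12, 13, 2, 6, 16, 7]
Visit 11 → queue [12, 13, 2, 6, 16, 7]
Visit 12; enqueue 8 → queue [13, 2, 6, 16, 7, 8]
Visit 13 → queue [2, 6, 16, 7, 8]
Visit 2 → queue [6, 16, 7, 8]
Visit 6 → queue [16, 7, 8]
Visit 16 → queue [7, 8]
Visit 7 → queue [8]
Visit 8 → queue []

Visit order: 14, 0, 3, 9, 10, 1, 4, 15, 5, 11, 12, 13, 2, 6, 16, 7, 8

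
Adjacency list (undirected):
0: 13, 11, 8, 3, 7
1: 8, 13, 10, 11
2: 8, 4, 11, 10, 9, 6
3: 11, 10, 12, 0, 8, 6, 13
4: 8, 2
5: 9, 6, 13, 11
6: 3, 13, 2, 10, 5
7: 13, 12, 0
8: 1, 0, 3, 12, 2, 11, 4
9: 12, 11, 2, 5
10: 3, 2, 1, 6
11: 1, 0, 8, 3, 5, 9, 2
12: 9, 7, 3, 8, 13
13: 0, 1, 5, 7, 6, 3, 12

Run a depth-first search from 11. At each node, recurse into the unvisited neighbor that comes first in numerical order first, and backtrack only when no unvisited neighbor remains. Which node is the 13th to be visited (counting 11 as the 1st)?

Visit 11
11 → 0
0 → 3
3 → 6
6 → 2
2 → 4
4 → 8
8 → 1
1 → 10
1 → 13
13 → 5
5 → 9
9 → 12
12 → 7

Visit order: 11, 0, 3, 6, 2, 4, 8, 1, 10, 13, 5, 9, 12, 7

12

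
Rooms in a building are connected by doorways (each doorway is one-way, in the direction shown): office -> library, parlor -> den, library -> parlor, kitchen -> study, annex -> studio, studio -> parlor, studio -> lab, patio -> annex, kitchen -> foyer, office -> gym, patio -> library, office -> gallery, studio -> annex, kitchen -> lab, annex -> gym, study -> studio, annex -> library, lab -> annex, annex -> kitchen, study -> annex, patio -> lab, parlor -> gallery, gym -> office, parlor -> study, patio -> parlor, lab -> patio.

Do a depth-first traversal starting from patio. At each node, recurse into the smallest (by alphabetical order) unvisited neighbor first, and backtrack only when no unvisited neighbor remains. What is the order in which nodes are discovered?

Visit patio
patio → annex
annex → gym
gym → office
office → gallery
office → library
library → parlor
parlor → den
parlor → study
study → studio
studio → lab
annex → kitchen
kitchen → foyer

patio, annex, gym, office, gallery, library, parlor, den, study, studio, lab, kitchen, foyer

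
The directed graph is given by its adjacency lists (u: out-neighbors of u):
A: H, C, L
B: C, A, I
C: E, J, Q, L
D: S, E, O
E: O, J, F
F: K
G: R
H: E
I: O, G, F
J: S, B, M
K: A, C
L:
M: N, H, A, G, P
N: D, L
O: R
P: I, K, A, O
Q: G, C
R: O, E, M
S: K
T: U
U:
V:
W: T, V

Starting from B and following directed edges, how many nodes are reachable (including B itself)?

19

BFS from B visits: B, I, C, A, O, G, F, Q, L, J, E, H, R, K, S, M, P, N, D
Reachable nodes: 19 of 23 total.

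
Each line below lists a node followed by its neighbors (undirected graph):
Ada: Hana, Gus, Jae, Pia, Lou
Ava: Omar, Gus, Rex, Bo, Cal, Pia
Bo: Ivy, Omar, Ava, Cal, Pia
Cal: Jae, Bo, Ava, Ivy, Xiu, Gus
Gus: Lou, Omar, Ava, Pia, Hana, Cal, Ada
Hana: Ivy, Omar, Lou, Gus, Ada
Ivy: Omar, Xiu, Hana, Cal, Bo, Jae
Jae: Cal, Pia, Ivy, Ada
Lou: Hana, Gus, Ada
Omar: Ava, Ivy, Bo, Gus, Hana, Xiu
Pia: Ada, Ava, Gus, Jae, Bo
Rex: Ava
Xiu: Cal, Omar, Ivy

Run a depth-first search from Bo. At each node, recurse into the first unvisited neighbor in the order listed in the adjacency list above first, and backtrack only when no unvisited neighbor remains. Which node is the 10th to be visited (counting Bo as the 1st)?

Cal

Visit Bo
Bo → Ivy
Ivy → Omar
Omar → Ava
Ava → Gus
Gus → Lou
Lou → Hana
Hana → Ada
Ada → Jae
Jae → Cal
Cal → Xiu
Jae → Pia
Ava → Rex

Visit order: Bo, Ivy, Omar, Ava, Gus, Lou, Hana, Ada, Jae, Cal, Xiu, Pia, Rex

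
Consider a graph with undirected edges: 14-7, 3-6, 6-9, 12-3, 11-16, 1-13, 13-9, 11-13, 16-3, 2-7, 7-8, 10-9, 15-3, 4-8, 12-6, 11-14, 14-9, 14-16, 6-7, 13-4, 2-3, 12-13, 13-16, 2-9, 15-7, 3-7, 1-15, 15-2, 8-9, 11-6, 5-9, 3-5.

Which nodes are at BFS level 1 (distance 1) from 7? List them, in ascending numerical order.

2, 3, 6, 8, 14, 15

Level 0: 7
Level 1: 2, 3, 6, 8, 14, 15
Level 2: 1, 4, 5, 9, 11, 12, 16
Level 3: 10, 13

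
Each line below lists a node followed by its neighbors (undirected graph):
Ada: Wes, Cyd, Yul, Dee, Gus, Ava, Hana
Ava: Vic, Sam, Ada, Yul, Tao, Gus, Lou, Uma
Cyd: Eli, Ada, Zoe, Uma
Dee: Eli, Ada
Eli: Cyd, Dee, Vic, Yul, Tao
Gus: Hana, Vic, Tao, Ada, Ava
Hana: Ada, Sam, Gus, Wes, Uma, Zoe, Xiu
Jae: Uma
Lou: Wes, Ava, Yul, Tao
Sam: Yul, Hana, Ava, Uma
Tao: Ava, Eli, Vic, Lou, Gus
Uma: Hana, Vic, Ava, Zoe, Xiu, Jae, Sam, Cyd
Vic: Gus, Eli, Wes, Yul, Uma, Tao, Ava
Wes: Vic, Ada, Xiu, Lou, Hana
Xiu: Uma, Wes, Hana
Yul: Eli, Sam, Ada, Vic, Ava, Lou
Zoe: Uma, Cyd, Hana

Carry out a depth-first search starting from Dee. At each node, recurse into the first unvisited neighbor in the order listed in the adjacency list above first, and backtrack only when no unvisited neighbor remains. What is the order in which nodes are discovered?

Dee, Eli, Cyd, Ada, Wes, Vic, Gus, Hana, Sam, Yul, Ava, Tao, Lou, Uma, Zoe, Xiu, Jae

Visit Dee
Dee → Eli
Eli → Cyd
Cyd → Ada
Ada → Wes
Wes → Vic
Vic → Gus
Gus → Hana
Hana → Sam
Sam → Yul
Yul → Ava
Ava → Tao
Tao → Lou
Ava → Uma
Uma → Zoe
Uma → Xiu
Uma → Jae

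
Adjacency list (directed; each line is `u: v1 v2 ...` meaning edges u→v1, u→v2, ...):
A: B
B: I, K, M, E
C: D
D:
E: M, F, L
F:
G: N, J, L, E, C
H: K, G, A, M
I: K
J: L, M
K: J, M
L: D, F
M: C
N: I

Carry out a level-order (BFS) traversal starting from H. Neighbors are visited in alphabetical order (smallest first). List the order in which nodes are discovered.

Visit H; enqueue A, G, K, M → queue [A, G, K, M]
Visit A; enqueue B → queue [G, K, M, B]
Visit G; enqueue C, E, J, L, N → queue [K, M, B, C, E, J, L, N]
Visit K → queue [M, B, C, E, J, L, N]
Visit M → queue [B, C, E, J, L, N]
Visit B; enqueue I → queue [C, E, J, L, N, I]
Visit C; enqueue D → queue [E, J, L, N, I, D]
Visit E; enqueue F → queue [J, L, N, I, D, F]
Visit J → queue [L, N, I, D, F]
Visit L → queue [N, I, D, F]
Visit N → queue [I, D, F]
Visit I → queue [D, F]
Visit D → queue [F]
Visit F → queue []

H, A, G, K, M, B, C, E, J, L, N, I, D, F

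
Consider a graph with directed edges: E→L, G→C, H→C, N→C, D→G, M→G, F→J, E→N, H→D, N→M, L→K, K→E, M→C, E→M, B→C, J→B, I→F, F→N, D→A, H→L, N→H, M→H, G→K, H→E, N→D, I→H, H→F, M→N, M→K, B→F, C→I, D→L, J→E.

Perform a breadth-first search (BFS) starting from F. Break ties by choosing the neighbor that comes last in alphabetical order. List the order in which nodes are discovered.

Visit F; enqueue N, J → queue [N, J]
Visit N; enqueue M, H, D, C → queue [J, M, H, D, C]
Visit J; enqueue E, B → queue [M, H, D, C, E, B]
Visit M; enqueue K, G → queue [H, D, C, E, B, K, G]
Visit H; enqueue L → queue [D, C, E, B, K, G, L]
Visit D; enqueue A → queue [C, E, B, K, G, L, A]
Visit C; enqueue I → queue [E, B, K, G, L, A, I]
Visit E → queue [B, K, G, L, A, I]
Visit B → queue [K, G, L, A, I]
Visit K → queue [G, L, A, I]
Visit G → queue [L, A, I]
Visit L → queue [A, I]
Visit A → queue [I]
Visit I → queue []

F N J M H D C E B K G L A I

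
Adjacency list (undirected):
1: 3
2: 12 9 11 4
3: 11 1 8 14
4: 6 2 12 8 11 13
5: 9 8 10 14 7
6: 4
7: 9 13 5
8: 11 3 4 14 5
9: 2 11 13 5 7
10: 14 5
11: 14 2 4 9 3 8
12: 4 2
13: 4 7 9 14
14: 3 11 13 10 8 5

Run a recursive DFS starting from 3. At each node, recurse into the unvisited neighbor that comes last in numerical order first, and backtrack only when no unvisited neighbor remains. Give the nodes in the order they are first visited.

3 14 13 9 11 8 5 10 7 4 12 2 6 1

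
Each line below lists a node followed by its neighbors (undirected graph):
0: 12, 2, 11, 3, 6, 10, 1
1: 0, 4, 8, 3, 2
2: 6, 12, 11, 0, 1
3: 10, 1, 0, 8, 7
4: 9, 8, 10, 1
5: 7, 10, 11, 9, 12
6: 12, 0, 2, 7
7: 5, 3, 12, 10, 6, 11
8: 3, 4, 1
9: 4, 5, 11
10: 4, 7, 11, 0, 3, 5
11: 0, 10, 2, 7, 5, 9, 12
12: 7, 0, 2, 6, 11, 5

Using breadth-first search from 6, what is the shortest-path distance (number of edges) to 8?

Level 0: 6
Level 1: 0, 2, 7, 12
Level 2: 1, 3, 5, 10, 11
Level 3: 4, 8, 9
8 first appears at level 3.

3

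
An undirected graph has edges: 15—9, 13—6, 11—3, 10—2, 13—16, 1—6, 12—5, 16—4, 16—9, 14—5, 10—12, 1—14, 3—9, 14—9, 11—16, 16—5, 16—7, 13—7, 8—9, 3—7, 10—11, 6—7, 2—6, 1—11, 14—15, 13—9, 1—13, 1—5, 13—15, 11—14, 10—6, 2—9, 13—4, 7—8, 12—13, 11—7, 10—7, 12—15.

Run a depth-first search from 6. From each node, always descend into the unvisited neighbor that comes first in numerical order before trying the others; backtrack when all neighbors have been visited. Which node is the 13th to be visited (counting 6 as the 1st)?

15

Visit 6
6 → 1
1 → 5
5 → 12
12 → 10
10 → 2
2 → 9
9 → 3
3 → 7
7 → 8
7 → 11
11 → 14
14 → 15
15 → 13
13 → 4
4 → 16

Visit order: 6, 1, 5, 12, 10, 2, 9, 3, 7, 8, 11, 14, 15, 13, 4, 16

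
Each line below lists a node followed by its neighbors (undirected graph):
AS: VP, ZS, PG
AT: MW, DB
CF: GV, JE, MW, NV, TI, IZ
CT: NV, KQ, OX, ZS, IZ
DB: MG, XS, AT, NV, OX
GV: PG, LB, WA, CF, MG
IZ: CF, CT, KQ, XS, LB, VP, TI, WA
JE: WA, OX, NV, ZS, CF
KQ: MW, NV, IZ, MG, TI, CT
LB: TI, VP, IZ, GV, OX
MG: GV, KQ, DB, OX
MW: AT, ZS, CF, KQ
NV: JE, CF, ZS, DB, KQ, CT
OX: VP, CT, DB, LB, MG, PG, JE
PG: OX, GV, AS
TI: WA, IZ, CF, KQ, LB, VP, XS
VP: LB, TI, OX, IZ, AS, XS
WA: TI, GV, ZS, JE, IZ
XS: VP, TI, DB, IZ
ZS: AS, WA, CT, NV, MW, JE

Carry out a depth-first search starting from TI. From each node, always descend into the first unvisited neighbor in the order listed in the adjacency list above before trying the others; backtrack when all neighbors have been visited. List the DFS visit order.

TI, WA, GV, PG, OX, VP, LB, IZ, CF, JE, NV, ZS, AS, CT, KQ, MW, AT, DB, MG, XS

Visit TI
TI → WA
WA → GV
GV → PG
PG → OX
OX → VP
VP → LB
LB → IZ
IZ → CF
CF → JE
JE → NV
NV → ZS
ZS → AS
ZS → CT
CT → KQ
KQ → MW
MW → AT
AT → DB
DB → MG
DB → XS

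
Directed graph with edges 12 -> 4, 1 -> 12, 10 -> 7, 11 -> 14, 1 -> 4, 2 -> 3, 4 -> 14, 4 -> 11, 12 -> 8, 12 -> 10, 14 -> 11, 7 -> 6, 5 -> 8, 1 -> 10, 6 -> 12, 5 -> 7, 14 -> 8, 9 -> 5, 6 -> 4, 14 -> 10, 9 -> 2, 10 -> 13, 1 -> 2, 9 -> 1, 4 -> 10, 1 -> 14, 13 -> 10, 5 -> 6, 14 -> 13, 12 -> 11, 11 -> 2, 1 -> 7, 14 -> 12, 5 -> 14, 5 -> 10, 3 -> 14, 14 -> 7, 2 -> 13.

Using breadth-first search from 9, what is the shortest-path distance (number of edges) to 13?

2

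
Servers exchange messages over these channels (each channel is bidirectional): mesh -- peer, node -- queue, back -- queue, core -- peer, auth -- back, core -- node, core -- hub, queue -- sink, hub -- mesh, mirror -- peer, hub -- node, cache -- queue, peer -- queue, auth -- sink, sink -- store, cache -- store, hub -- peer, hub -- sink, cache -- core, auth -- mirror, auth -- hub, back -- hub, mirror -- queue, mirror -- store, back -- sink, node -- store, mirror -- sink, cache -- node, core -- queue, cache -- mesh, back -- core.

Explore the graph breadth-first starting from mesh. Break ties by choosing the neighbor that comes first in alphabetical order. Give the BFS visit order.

mesh → cache → hub → peer → core → node → queue → store → auth → back → sink → mirror

Visit mesh; enqueue cache, hub, peer → queue [cache, hub, peer]
Visit cache; enqueue core, node, queue, store → queue [hub, peer, core, node, queue, store]
Visit hub; enqueue auth, back, sink → queue [peer, core, node, queue, store, auth, back, sink]
Visit peer; enqueue mirror → queue [core, node, queue, store, auth, back, sink, mirror]
Visit core → queue [node, queue, store, auth, back, sink, mirror]
Visit node → queue [queue, store, auth, back, sink, mirror]
Visit queue → queue [store, auth, back, sink, mirror]
Visit store → queue [auth, back, sink, mirror]
Visit auth → queue [back, sink, mirror]
Visit back → queue [sink, mirror]
Visit sink → queue [mirror]
Visit mirror → queue []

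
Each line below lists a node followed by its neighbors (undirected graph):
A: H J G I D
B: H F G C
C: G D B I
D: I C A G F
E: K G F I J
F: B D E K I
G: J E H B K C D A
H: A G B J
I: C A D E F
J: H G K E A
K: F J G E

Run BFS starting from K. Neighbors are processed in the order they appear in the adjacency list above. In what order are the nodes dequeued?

Visit K; enqueue F, J, G, E → queue [F, J, G, E]
Visit F; enqueue B, D, I → queue [J, G, E, B, D, I]
Visit J; enqueue H, A → queue [G, E, B, D, I, H, A]
Visit G; enqueue C → queue [E, B, D, I, H, A, C]
Visit E → queue [B, D, I, H, A, C]
Visit B → queue [D, I, H, A, C]
Visit D → queue [I, H, A, C]
Visit I → queue [H, A, C]
Visit H → queue [A, C]
Visit A → queue [C]
Visit C → queue []

K → F → J → G → E → B → D → I → H → A → C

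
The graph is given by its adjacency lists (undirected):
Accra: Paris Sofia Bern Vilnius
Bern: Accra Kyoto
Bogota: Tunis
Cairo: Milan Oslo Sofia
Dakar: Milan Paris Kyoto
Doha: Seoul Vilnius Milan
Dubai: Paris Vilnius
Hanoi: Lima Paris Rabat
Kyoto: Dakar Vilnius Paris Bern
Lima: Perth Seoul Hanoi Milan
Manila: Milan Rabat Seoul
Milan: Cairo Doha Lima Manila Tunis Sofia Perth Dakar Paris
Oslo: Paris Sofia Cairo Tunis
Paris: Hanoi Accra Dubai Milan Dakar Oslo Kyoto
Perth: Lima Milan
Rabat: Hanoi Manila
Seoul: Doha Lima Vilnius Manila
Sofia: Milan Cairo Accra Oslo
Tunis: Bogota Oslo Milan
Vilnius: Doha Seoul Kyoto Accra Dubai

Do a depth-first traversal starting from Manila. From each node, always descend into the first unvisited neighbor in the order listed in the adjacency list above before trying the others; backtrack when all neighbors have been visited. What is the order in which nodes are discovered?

Visit Manila
Manila → Milan
Milan → Cairo
Cairo → Oslo
Oslo → Paris
Paris → Hanoi
Hanoi → Lima
Lima → Perth
Lima → Seoul
Seoul → Doha
Doha → Vilnius
Vilnius → Kyoto
Kyoto → Dakar
Kyoto → Bern
Bern → Accra
Accra → Sofia
Vilnius → Dubai
Hanoi → Rabat
Oslo → Tunis
Tunis → Bogota

Manila, Milan, Cairo, Oslo, Paris, Hanoi, Lima, Perth, Seoul, Doha, Vilnius, Kyoto, Dakar, Bern, Accra, Sofia, Dubai, Rabat, Tunis, Bogota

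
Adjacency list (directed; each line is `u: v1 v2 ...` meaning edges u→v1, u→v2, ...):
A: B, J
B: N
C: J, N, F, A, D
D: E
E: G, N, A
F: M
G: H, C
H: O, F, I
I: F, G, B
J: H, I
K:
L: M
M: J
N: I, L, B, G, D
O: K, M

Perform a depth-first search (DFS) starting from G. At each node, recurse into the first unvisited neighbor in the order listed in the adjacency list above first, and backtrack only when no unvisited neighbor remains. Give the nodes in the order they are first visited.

G, H, O, K, M, J, I, F, B, N, L, D, E, A, C

Visit G
G → H
H → O
O → K
O → M
M → J
J → I
I → F
I → B
B → N
N → L
N → D
D → E
E → A
G → C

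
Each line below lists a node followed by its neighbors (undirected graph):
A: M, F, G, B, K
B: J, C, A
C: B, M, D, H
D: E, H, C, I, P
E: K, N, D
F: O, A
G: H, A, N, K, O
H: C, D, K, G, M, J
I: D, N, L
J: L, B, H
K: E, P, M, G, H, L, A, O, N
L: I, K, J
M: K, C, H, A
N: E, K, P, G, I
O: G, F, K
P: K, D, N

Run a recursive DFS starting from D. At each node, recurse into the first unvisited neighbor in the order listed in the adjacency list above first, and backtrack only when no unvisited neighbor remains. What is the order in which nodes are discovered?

D, E, K, P, N, G, H, C, B, J, L, I, A, M, F, O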